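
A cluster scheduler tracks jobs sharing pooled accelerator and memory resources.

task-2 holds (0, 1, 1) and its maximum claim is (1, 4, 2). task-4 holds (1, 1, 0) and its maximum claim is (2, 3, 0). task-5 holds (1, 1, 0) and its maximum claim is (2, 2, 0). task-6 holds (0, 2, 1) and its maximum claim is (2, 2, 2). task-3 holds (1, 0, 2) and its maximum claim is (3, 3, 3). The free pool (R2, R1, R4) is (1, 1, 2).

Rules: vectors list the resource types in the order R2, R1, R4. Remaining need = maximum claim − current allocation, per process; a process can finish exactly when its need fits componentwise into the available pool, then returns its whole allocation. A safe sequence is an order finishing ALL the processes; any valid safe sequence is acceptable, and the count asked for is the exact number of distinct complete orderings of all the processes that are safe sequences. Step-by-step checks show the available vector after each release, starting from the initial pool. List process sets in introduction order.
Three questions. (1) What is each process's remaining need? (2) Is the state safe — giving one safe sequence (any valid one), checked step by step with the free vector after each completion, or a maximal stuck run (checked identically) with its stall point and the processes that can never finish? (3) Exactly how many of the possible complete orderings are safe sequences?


(1) Outstanding need per process (order R2, R1, R4):
  task-2: (1, 3, 1)
  task-4: (1, 2, 0)
  task-5: (1, 1, 0)
  task-6: (2, 0, 1)
  task-3: (2, 3, 1)
(2) SAFE — a valid safe sequence is task-5, task-6, task-4, task-2, task-3.
Key observation: task-5 marks the first exact bind of the order: its need (1, 1, 0) fits the free (1, 1, 2) with zero slack on a requested resource.
Check, step by step:
  pool = (1, 1, 2)
  task-5: need (1, 1, 0) fits (1, 1, 2); releases (1, 1, 0), pool now (2, 2, 2)
  task-6: need (2, 0, 1) fits (2, 2, 2); releases (0, 2, 1), pool now (2, 4, 3)
  task-4: need (1, 2, 0) fits (2, 4, 3); releases (1, 1, 0), pool now (3, 5, 3)
  task-2: need (1, 3, 1) fits (3, 5, 3); releases (0, 1, 1), pool now (3, 6, 4)
  task-3: need (2, 3, 1) fits (3, 6, 4); releases (1, 0, 2), pool now (4, 6, 6)
(3) Precisely 12 of the possible complete orderings are safe sequences.


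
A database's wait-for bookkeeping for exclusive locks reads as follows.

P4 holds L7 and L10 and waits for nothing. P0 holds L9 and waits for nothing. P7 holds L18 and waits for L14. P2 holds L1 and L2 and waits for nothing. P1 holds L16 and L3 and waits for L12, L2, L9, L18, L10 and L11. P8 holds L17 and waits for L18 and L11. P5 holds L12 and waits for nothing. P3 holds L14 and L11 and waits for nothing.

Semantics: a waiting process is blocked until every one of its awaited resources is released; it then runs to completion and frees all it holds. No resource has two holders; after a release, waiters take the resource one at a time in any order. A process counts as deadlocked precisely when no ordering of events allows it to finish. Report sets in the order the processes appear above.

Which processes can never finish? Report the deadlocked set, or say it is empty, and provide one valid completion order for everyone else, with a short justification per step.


Nothing here is deadlocked.
Key observation: there is no circular wait here — follow any chain and it reaches a process that is free to run now.
A valid finishing order for the others: P3, P0, P7, P5, P2, P8, P4, P1.
Verifying each step:
  run P3 (it waits on nothing); releases L14 and L11
  run P0 (it waits on nothing); releases L9
  P7: everything it awaited (L14) is free; runs, freeing L18
  run P5 (it waits on nothing); releases L12
  run P2 (it waits on nothing); releases L1 and L2
  P8: everything it awaited (L18 and L11) is free; runs, freeing L17
  run P4 (it waits on nothing); releases L7 and L10
  P1: everything it awaited (L12, L2, L9, L18, L10 and L11) is free; runs, freeing L16 and L3


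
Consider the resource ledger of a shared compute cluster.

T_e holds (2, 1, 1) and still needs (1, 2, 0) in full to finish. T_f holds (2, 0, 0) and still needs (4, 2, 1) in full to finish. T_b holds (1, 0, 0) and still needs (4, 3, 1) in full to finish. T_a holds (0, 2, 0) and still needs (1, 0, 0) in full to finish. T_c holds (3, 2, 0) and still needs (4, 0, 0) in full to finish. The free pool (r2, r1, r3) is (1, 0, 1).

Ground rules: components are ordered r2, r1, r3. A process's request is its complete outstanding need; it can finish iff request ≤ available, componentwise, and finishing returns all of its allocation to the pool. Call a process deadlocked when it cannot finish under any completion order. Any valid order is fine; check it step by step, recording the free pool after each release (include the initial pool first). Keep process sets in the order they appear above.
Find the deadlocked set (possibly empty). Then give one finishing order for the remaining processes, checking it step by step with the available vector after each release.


Deadlocked set: T_f, T_b and T_c.
Key observation: once T_a, T_e finish, the pool peaks at (3, 3, 2) — and every remaining process still needs more r2 than that.
A valid finishing order for the others: T_a, T_e. Walking it through:
  pool = (1, 0, 1)
  T_a: need (1, 0, 0) fits (1, 0, 1); releases (0, 2, 0), pool now (1, 2, 1)
  T_e: need (1, 2, 0) fits (1, 2, 1); releases (2, 1, 1), pool now (3, 3, 2)
The stuck group stays short no matter what:
  blocked: T_f wants (4, 2, 1), pool (3, 3, 2) — not enough r2
  blocked: T_b wants (4, 3, 1), pool (3, 3, 2) — not enough r2
  blocked: T_c wants (4, 0, 0), pool (3, 3, 2) — not enough r2


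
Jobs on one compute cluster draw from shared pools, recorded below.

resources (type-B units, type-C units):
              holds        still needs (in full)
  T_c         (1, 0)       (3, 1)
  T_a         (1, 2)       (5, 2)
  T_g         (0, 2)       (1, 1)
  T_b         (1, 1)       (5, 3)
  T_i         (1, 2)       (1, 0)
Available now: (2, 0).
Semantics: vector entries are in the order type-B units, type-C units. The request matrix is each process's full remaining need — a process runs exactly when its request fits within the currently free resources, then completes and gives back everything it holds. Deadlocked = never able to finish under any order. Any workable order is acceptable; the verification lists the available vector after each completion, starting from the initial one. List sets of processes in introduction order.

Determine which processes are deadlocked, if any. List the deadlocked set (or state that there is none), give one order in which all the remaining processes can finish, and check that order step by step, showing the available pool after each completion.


Deadlocked: T_a and T_b.
Key observation: type-B units is the bottleneck — with T_i, T_c, T_g done the pool holds (4, 4), short of every remaining need.
The rest can finish in the order T_i, T_c, T_g. Verifying each step:
  pool = (2, 0)
  run T_i (needs (1, 0), free (2, 0)); after release of (1, 2) the pool is (3, 2)
  run T_c (needs (3, 1), free (3, 2)); after release of (1, 0) the pool is (4, 2)
  run T_g (needs (1, 1), free (4, 2)); after release of (0, 2) the pool is (4, 4)
None of the blocked processes ever fits:
  T_a still needs (5, 2) but only (4, 4) is free — short on type-B units
  T_b still needs (5, 3) but only (4, 4) is free — short on type-B units


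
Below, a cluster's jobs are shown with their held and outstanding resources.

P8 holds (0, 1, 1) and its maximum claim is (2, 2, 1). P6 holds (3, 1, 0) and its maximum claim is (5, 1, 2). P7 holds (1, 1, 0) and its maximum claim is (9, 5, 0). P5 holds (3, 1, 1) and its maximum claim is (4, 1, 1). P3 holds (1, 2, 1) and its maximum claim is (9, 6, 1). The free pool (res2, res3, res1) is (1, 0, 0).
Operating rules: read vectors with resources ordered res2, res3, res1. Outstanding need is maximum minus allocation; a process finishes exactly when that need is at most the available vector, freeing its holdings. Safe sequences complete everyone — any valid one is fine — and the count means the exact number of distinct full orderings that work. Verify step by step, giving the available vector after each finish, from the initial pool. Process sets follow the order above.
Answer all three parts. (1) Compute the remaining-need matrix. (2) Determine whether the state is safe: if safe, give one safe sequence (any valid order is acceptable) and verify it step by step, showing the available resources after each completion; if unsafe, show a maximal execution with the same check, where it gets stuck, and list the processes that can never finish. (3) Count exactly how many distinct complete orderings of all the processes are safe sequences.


(1) Outstanding need per process (order res2, res3, res1):
  P8: (2, 1, 0)
  P6: (2, 0, 2)
  P7: (8, 4, 0)
  P5: (1, 0, 0)
  P3: (8, 4, 0)
(2) UNSAFE — no complete ordering exists.
Key observation: no order helps: past P5, P8, P6, the free pool tops out at (7, 3, 2), below what each blocked process needs in res2.
The run P5, P8, P6 cannot be extended any further. Step-by-step check:
  pool = (1, 0, 0)
  run P5 (needs (1, 0, 0), free (1, 0, 0)); after release of (3, 1, 1) the pool is (4, 1, 1)
  run P8 (needs (2, 1, 0), free (4, 1, 1)); after release of (0, 1, 1) the pool is (4, 2, 2)
  run P6 (needs (2, 0, 2), free (4, 2, 2)); after release of (3, 1, 0) the pool is (7, 3, 2)
  blocked: P7 wants (8, 4, 0), pool (7, 3, 2) — not enough res2 and res3
  blocked: P3 wants (8, 4, 0), pool (7, 3, 2) — not enough res2 and res3
Permanently blocked: P7 and P3.
(3) The exact count: 0 of the possible complete orderings are safe sequences.


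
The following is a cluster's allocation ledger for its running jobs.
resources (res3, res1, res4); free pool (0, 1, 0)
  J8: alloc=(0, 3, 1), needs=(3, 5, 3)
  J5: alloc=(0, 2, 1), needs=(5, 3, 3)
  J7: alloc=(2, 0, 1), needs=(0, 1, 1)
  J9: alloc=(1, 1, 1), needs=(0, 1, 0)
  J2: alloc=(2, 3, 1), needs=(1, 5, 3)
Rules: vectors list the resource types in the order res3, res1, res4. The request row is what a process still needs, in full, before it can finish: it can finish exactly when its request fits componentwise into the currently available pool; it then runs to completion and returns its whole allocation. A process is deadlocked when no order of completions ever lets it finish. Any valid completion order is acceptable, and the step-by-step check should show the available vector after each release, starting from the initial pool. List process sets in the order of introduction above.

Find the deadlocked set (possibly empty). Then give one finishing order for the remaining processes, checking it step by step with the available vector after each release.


Deadlocked set: J8, J5 and J2.
Key observation: after J9, J7 complete, (3, 2, 2) is the best the pool ever gets, yet each leftover process wants more res1.
A valid finishing order for the others: J9, J7. Walking it through:
  pool = (0, 1, 0)
  run J9 (needs (0, 1, 0), free (0, 1, 0)); after release of (1, 1, 1) the pool is (1, 2, 1)
  run J7 (needs (0, 1, 1), free (1, 2, 1)); after release of (2, 0, 1) the pool is (3, 2, 2)
The blocked processes can never fit:
  J8 cannot run: need (3, 5, 3) vs free (3, 2, 2) (insufficient res1 and res4)
  J5 cannot run: need (5, 3, 3) vs free (3, 2, 2) (insufficient res3, res1 and res4)
  J2 cannot run: need (1, 5, 3) vs free (3, 2, 2) (insufficient res1 and res4)


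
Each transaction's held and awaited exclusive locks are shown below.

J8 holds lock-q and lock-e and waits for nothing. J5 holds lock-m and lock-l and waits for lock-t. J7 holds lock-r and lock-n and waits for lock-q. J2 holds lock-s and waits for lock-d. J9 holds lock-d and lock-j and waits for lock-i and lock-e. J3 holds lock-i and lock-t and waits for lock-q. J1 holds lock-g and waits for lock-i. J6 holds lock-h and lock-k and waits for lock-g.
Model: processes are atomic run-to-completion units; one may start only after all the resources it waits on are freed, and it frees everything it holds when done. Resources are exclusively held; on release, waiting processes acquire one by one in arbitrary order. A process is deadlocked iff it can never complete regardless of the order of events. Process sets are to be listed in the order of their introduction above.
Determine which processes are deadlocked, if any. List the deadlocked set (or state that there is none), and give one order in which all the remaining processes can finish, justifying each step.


The deadlocked set is empty.
Key observation: there is no circular wait here — follow any chain and it reaches a process that is free to run now.
The rest can finish in the order J8, J3, J9, J2, J5, J1, J7, J6.
Verifying each step:
  run J8 (it waits on nothing); releases lock-q and lock-e
  J3 waits on lock-q — all released -> runs and releases lock-i and lock-t
  J9 waits on lock-i and lock-e — all released -> runs and releases lock-d and lock-j
  J2 waits on lock-d — all released -> runs and releases lock-s
  J5 waits on lock-t — all released -> runs and releases lock-m and lock-l
  J1 waits on lock-i — all released -> runs and releases lock-g
  J7 waits on lock-q — all released -> runs and releases lock-r and lock-n
  J6 waits on lock-g — all released -> runs and releases lock-h and lock-k


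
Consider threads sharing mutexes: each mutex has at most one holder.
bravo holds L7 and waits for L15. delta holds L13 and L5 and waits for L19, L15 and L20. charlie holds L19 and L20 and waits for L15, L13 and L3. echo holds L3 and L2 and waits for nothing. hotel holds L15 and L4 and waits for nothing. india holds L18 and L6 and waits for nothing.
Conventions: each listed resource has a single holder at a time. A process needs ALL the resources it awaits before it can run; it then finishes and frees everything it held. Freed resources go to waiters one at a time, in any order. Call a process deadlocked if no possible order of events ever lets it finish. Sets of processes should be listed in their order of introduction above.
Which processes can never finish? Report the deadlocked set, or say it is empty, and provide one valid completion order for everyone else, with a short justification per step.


The deadlocked set is delta and charlie.
Key observation: the waits loop around delta -> charlie -> delta with no way out; no other process is dragged down with it.
A valid finishing order for the others: hotel, echo, india, bravo.
Check, step by step:
  hotel waits on nothing -> runs at once and releases L15 and L4
  echo waits on nothing -> runs at once and releases L3 and L2
  india waits on nothing -> runs at once and releases L18 and L6
  bravo waits on L15 — all released -> runs and releases L7


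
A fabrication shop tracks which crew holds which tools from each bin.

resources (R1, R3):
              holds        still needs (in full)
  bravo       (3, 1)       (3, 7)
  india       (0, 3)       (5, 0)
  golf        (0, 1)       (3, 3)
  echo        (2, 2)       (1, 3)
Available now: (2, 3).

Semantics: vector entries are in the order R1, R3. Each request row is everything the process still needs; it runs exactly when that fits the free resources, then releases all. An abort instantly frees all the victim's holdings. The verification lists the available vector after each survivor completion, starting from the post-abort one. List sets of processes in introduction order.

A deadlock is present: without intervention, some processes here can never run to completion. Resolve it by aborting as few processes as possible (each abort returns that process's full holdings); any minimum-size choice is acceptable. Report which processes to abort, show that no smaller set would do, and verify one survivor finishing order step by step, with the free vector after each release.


Abort bravo.
Key observation: no ordering could ever have run india before the abort of bravo; with (3, 1) back in the pool it fits at step 2.
Minimality: the empty abort set fails — the state is deadlocked as it stands.
The survivors complete as echo, india, golf. Check, step by step (starting from the post-abort pool):
  pool = (5, 4)
  echo needs (1, 3) <= (5, 4) -> finishes; pool += (2, 2) = (7, 6)
  india needs (5, 0) <= (7, 6) -> finishes; pool += (0, 3) = (7, 9)
  golf needs (3, 3) <= (7, 9) -> finishes; pool += (0, 1) = (7, 10)


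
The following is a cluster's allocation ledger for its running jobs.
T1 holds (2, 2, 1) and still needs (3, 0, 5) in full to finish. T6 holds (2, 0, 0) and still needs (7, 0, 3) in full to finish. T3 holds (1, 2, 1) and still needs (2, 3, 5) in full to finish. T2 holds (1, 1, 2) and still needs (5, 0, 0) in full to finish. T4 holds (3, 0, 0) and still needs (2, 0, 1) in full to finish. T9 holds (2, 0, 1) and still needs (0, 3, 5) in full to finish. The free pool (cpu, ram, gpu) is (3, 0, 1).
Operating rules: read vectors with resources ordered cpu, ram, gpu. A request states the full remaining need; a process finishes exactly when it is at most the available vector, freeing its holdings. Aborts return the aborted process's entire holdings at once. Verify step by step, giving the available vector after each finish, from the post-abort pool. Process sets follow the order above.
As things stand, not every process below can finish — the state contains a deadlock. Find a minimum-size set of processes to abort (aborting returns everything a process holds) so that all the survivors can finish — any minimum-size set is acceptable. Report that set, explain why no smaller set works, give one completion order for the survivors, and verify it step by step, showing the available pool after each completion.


The answer: abort T3 and T9.
Key observation: T1 could never have finished before the abort; with (3, 2, 2) returned by T3 and T9, it fits at step 3.
Why nothing smaller works — every single abort fails: T1 alone leaves T3 blocked (short on gpu); T6 alone leaves T1 blocked (short on gpu); T3 alone leaves T1 blocked (short on gpu); T2 alone leaves T1 blocked (short on gpu); T4 alone leaves T1 blocked (short on gpu); T9 alone leaves T1 blocked (short on gpu).
The survivors complete as T4, T2, T1, T6. Check, step by step (starting from the post-abort pool):
  pool = (6, 2, 3)
  T4: need (2, 0, 1) fits (6, 2, 3); releases (3, 0, 0), pool now (9, 2, 3)
  T2: need (5, 0, 0) fits (9, 2, 3); releases (1, 1, 2), pool now (10, 3, 5)
  T1: need (3, 0, 5) fits (10, 3, 5); releases (2, 2, 1), pool now (12, 5, 6)
  T6: need (7, 0, 3) fits (12, 5, 6); releases (2, 0, 0), pool now (14, 5, 6)


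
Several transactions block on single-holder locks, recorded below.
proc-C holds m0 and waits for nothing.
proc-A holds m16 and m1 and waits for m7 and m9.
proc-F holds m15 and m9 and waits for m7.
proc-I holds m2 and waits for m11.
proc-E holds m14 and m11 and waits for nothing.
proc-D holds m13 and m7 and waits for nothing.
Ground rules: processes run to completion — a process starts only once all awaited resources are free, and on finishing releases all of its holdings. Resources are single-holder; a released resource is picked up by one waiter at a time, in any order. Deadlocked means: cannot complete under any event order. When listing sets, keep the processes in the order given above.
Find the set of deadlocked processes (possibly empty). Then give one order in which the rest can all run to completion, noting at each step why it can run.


Nothing here is deadlocked.
Key observation: the wait relation is loop-free; peeling off processes with no waits unwinds the whole state.
The rest can finish in the order proc-E, proc-I, proc-D, proc-C, proc-F, proc-A.
Walking it through:
  run proc-E (it waits on nothing); releases m14 and m11
  run proc-I (all its waits — m11 — are resolved); releases m2
  run proc-D (it waits on nothing); releases m13 and m7
  run proc-C (it waits on nothing); releases m0
  run proc-F (all its waits — m7 — are resolved); releases m15 and m9
  run proc-A (all its waits — m7 and m9 — are resolved); releases m16 and m1


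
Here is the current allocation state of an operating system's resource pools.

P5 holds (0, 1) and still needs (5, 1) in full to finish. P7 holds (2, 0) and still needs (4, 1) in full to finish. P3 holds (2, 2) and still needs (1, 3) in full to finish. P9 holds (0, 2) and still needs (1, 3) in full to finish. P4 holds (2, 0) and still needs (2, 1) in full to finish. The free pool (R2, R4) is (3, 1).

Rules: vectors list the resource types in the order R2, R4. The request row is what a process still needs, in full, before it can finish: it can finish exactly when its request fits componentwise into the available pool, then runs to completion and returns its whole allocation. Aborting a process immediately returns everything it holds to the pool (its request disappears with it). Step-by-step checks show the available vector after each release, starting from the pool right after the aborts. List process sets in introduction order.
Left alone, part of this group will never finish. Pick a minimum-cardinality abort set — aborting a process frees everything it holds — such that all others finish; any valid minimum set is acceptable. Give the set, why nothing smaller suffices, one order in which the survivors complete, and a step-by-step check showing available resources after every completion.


The answer: abort P3.
Key observation: no ordering could ever have run P9 before the abort of P3; with (2, 2) back in the pool it fits at step 2.
Why nothing smaller works: aborting no one leaves the state deadlocked as given.
The survivors complete as P5, P9, P7, P4. Walking it through (starting from the post-abort pool):
  pool = (5, 3)
  run P5 (needs (5, 1), free (5, 3)); after release of (0, 1) the pool is (5, 4)
  run P9 (needs (1, 3), free (5, 4)); after release of (0, 2) the pool is (5, 6)
  run P7 (needs (4, 1), free (5, 6)); after release of (2, 0) the pool is (7, 6)
  run P4 (needs (2, 1), free (7, 6)); after release of (2, 0) the pool is (9, 6)


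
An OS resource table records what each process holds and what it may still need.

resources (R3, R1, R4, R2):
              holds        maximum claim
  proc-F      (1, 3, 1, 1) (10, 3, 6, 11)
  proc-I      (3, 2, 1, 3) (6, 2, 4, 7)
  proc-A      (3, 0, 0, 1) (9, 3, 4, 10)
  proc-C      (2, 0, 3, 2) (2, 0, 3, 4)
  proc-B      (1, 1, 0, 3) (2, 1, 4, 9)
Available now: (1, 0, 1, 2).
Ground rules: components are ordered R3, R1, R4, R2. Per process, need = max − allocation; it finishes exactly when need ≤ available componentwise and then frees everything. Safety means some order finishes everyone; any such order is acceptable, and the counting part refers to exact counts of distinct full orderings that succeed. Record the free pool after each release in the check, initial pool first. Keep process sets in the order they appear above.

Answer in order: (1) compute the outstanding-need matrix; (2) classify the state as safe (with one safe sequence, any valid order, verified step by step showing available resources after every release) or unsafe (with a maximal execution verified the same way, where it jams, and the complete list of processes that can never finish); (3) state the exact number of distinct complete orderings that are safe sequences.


(1) Need matrix, components ordered R3, R1, R4, R2:
  proc-F: (9, 0, 5, 10)
  proc-I: (3, 0, 3, 4)
  proc-A: (6, 3, 4, 9)
  proc-C: (0, 0, 0, 2)
  proc-B: (1, 0, 4, 6)
(2) SAFE, for example via the order proc-C, proc-I, proc-B, proc-A, proc-F.
Key observation: proc-C marks the first exact bind of the order: its need (0, 0, 0, 2) fits the free (1, 0, 1, 2) with zero slack on a requested resource.
Verifying each step:
  pool = (1, 0, 1, 2)
  run proc-C (needs (0, 0, 0, 2), free (1, 0, 1, 2)); after release of (2, 0, 3, 2) the pool is (3, 0, 4, 4)
  run proc-I (needs (3, 0, 3, 4), free (3, 0, 4, 4)); after release of (3, 2, 1, 3) the pool is (6, 2, 5, 7)
  run proc-B (needs (1, 0, 4, 6), free (6, 2, 5, 7)); after release of (1, 1, 0, 3) the pool is (7, 3, 5, 10)
  run proc-A (needs (6, 3, 4, 9), free (7, 3, 5, 10)); after release of (3, 0, 0, 1) the pool is (10, 3, 5, 11)
  run proc-F (needs (9, 0, 5, 10), free (10, 3, 5, 11)); after release of (1, 3, 1, 1) the pool is (11, 6, 6, 12)
(3) Exactly 1 of the possible complete orderings is a safe sequence.


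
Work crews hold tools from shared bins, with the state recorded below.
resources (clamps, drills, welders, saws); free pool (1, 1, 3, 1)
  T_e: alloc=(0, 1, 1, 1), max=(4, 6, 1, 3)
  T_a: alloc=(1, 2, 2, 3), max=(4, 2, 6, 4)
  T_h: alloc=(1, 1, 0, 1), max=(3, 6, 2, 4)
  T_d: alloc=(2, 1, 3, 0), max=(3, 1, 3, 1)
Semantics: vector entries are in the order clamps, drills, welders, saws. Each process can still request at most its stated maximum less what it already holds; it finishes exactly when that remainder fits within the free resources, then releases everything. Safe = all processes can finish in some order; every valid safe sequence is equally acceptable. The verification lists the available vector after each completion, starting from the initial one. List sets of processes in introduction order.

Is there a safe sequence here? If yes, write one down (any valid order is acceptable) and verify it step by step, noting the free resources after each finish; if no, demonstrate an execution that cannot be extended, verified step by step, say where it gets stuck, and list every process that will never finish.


UNSAFE.
Key observation: no order helps: past T_d, T_a, the free pool tops out at (4, 4, 8, 4), below what each blocked process needs in drills.
Going as far as possible: T_d, T_a; after that, nothing fits. Verifying each step:
  pool = (1, 1, 3, 1)
  run T_d (needs (1, 0, 0, 1), free (1, 1, 3, 1)); after release of (2, 1, 3, 0) the pool is (3, 2, 6, 1)
  run T_a (needs (3, 0, 4, 1), free (3, 2, 6, 1)); after release of (1, 2, 2, 3) the pool is (4, 4, 8, 4)
  T_e still needs (4, 5, 0, 2) but only (4, 4, 8, 4) is free — short on drills
  T_h still needs (2, 5, 2, 3) but only (4, 4, 8, 4) is free — short on drills
Processes that can never finish: T_e and T_h.


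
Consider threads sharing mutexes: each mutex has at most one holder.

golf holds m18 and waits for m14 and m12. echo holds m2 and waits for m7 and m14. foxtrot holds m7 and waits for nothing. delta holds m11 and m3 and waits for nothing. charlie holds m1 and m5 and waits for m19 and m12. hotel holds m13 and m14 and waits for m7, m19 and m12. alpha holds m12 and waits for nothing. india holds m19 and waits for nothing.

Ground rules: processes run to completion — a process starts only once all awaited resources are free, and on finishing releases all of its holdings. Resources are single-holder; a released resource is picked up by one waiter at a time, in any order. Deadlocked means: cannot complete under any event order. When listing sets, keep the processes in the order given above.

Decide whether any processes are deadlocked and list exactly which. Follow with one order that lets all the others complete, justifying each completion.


Nothing here is deadlocked.
Key observation: the wait relation is loop-free; peeling off processes with no waits unwinds the whole state.
A valid finishing order for the others: alpha, india, foxtrot, charlie, hotel, golf, echo, delta.
Step-by-step check:
  alpha waits on nothing -> runs at once and releases m12
  india waits on nothing -> runs at once and releases m19
  foxtrot waits on nothing -> runs at once and releases m7
  charlie: everything it awaited (m19 and m12) is free; runs, freeing m1 and m5
  hotel: everything it awaited (m7, m19 and m12) is free; runs, freeing m13 and m14
  golf: everything it awaited (m14 and m12) is free; runs, freeing m18
  echo: everything it awaited (m7 and m14) is free; runs, freeing m2
  delta waits on nothing -> runs at once and releases m11 and m3


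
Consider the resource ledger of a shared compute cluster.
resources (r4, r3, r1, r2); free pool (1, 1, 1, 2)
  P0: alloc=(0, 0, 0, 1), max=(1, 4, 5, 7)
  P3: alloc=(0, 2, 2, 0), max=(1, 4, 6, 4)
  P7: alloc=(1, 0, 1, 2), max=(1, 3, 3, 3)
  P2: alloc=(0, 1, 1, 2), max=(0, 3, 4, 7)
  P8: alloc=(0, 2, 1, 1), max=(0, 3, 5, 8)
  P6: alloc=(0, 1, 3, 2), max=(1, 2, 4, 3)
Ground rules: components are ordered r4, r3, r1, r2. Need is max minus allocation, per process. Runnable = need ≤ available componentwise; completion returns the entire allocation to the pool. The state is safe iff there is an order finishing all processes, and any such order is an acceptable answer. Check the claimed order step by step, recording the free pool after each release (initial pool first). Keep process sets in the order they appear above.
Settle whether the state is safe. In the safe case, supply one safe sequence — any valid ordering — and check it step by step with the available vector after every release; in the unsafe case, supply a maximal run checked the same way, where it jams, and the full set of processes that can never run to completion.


SAFE, for example via the order P6, P3, P7, P0, P2, P8.
Key observation: the order's first zero-slack moment is P6 ((1, 1, 1, 1) needed, (1, 1, 1, 2) free — a requested resource with nothing to spare).
Verifying each step:
  pool = (1, 1, 1, 2)
  P6 needs (1, 1, 1, 1) <= (1, 1, 1, 2) -> finishes; pool += (0, 1, 3, 2) = (1, 2, 4, 4)
  P3 needs (1, 2, 4, 4) <= (1, 2, 4, 4) -> finishes; pool += (0, 2, 2, 0) = (1, 4, 6, 4)
  P7 needs (0, 3, 2, 1) <= (1, 4, 6, 4) -> finishes; pool += (1, 0, 1, 2) = (2, 4, 7, 6)
  P0 needs (1, 4, 5, 6) <= (2, 4, 7, 6) -> finishes; pool += (0, 0, 0, 1) = (2, 4, 7, 7)
  P2 needs (0, 2, 3, 5) <= (2, 4, 7, 7) -> finishes; pool += (0, 1, 1, 2) = (2, 5, 8, 9)
  P8 needs (0, 1, 4, 7) <= (2, 5, 8, 9) -> finishes; pool += (0, 2, 1, 1) = (2, 7, 9, 10)


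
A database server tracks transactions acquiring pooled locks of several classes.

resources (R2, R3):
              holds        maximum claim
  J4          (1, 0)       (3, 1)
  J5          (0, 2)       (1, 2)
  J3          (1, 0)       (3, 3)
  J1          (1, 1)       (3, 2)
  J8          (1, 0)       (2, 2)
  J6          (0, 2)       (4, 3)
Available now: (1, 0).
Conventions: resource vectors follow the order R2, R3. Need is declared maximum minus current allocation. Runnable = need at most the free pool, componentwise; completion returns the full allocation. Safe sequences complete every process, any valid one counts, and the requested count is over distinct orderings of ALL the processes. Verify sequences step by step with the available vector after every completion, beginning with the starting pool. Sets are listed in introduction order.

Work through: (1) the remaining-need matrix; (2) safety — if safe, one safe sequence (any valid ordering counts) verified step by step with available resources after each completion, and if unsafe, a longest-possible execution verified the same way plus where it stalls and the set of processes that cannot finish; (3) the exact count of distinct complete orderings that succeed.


(1) Remaining need (order R2, R3):
  J4: (2, 1)
  J5: (1, 0)
  J3: (2, 3)
  J1: (2, 1)
  J8: (1, 2)
  J6: (4, 1)
(2) The state is SAFE; one workable sequence: J5, J8, J1, J4, J3, J6.
Key observation: at J5 the run first touches a limit — (1, 0) against (1, 0), exact on a resource it actually requests.
Step-by-step check:
  pool = (1, 0)
  J5: need (1, 0) fits (1, 0); releases (0, 2), pool now (1, 2)
  J8: need (1, 2) fits (1, 2); releases (1, 0), pool now (2, 2)
  J1: need (2, 1) fits (2, 2); releases (1, 1), pool now (3, 3)
  J4: need (2, 1) fits (3, 3); releases (1, 0), pool now (4, 3)
  J3: need (2, 3) fits (4, 3); releases (1, 0), pool now (5, 3)
  J6: need (4, 1) fits (5, 3); releases (0, 2), pool now (5, 5)
(3) The exact count: 6 of the possible complete orderings are safe sequences.


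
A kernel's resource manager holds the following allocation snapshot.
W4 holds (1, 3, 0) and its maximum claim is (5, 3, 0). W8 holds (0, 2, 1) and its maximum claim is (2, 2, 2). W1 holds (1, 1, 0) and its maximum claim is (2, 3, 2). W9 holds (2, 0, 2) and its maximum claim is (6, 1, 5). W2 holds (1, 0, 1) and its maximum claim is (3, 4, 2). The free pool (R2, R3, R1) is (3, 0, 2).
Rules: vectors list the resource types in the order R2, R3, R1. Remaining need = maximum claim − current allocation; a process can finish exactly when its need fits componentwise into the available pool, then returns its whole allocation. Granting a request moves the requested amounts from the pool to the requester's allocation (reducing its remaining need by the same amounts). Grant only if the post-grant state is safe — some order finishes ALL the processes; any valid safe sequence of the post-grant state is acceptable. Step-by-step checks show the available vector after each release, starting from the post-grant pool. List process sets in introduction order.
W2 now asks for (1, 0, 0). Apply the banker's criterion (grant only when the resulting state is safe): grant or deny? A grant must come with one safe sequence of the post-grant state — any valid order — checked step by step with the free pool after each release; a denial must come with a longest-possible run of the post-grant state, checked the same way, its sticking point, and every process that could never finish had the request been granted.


DENY: after the grant no complete ordering would exist.
Key observation: after W8, W1 the pool peaks at (3, 3, 3), and each blocked process is short somewhere: W4 on R2; W9 on R2; W2 on R3.
After a pretend grant, a maximal execution: W8, W1 — then nothing else fits. Check, step by step:
  pool = (2, 0, 2)
  run W8 (needs (2, 0, 1), free (2, 0, 2)); after release of (0, 2, 1) the pool is (2, 2, 3)
  run W1 (needs (1, 2, 2), free (2, 2, 3)); after release of (1, 1, 0) the pool is (3, 3, 3)
  W4 still needs (4, 0, 0) but only (3, 3, 3) is free — short on R2
  W9 still needs (4, 1, 3) but only (3, 3, 3) is free — short on R2
  W2 still needs (1, 4, 1) but only (3, 3, 3) is free — short on R3
Had the request been granted, W4, W9 and W2 could never finish.


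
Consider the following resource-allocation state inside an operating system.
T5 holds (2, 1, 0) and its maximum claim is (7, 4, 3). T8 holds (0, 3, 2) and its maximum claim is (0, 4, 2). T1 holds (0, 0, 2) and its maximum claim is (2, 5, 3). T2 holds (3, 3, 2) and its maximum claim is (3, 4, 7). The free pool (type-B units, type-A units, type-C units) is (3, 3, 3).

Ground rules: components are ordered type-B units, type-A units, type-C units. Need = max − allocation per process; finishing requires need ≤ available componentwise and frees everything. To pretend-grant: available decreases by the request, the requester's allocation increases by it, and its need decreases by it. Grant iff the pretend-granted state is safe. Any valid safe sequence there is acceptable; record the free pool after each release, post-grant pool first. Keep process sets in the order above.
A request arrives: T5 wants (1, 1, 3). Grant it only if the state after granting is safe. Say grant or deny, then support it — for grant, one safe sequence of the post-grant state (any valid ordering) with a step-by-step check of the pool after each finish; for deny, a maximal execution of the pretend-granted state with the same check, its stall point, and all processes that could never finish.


DENY. Granting would leave the state unsafe.
Key observation: after T8, T1 the pool peaks at (2, 5, 4), and each blocked process is short somewhere: T5 on type-B units; T2 on type-C units.
On the post-grant state, T8, T1 is a maximal run — nothing extends it. Walking it through:
  pool = (2, 2, 0)
  run T8 (needs (0, 1, 0), free (2, 2, 0)); after release of (0, 3, 2) the pool is (2, 5, 2)
  run T1 (needs (2, 5, 1), free (2, 5, 2)); after release of (0, 0, 2) the pool is (2, 5, 4)
  blocked: T5 wants (4, 2, 0), pool (2, 5, 4) — not enough type-B units
  blocked: T2 wants (0, 1, 5), pool (2, 5, 4) — not enough type-C units
Processes that could never finish after the grant: T5 and T2.


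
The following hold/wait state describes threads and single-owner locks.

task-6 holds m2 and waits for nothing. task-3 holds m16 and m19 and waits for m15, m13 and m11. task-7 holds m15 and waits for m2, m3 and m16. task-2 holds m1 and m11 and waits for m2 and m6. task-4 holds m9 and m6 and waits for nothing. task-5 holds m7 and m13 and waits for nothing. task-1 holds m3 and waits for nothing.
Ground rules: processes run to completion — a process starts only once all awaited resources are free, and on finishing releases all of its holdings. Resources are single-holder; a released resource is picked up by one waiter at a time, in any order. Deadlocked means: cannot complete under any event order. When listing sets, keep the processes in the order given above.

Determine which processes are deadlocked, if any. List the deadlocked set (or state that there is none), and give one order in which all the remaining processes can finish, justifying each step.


Deadlocked: task-3 and task-7.
Key observation: the knot is the closed ring of waits task-3 -> task-7 -> task-3; no other process is dragged down with it.
The rest can finish in the order task-6, task-4, task-5, task-1, task-2.
Check, step by step:
  run task-6 (it waits on nothing); releases m2
  run task-4 (it waits on nothing); releases m9 and m6
  run task-5 (it waits on nothing); releases m7 and m13
  run task-1 (it waits on nothing); releases m3
  run task-2 (all its waits — m2 and m6 — are resolved); releases m1 and m11


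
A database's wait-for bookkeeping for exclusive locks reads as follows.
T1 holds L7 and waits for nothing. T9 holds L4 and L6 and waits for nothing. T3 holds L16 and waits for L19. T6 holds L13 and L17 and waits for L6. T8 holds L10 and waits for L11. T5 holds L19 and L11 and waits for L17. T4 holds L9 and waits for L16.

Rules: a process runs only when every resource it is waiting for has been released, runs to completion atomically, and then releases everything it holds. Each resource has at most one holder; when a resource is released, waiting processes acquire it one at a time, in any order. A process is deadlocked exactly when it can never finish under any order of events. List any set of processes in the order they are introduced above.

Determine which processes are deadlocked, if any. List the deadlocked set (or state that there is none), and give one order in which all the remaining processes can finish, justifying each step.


No process is deadlocked.
Key observation: all waits point, directly or indirectly, at processes that can finish, so nothing is permanently blocked.
A valid finishing order for the others: T9, T6, T5, T3, T1, T8, T4.
Step-by-step check:
  T9 waits on nothing -> runs at once and releases L4 and L6
  T6: everything it awaited (L6) is free; runs, freeing L13 and L17
  T5: everything it awaited (L17) is free; runs, freeing L19 and L11
  T3: everything it awaited (L19) is free; runs, freeing L16
  T1 waits on nothing -> runs at once and releases L7
  T8: everything it awaited (L11) is free; runs, freeing L10
  T4: everything it awaited (L16) is free; runs, freeing L9


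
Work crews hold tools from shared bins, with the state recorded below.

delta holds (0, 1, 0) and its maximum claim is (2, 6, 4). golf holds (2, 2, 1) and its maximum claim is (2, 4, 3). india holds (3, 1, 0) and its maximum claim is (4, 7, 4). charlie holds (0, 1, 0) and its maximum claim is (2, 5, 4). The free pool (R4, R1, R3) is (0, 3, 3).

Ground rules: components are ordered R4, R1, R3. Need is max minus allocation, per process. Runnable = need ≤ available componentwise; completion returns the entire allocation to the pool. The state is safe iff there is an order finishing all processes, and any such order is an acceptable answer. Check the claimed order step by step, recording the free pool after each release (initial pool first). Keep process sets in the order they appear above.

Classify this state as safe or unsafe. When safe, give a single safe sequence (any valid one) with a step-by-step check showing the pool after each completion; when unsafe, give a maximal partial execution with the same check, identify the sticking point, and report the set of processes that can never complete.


SAFE — a valid safe sequence is golf, charlie, delta, india.
Key observation: the order's first zero-slack moment is charlie ((2, 4, 4) needed, (2, 5, 4) free — a requested resource with nothing to spare).
Step-by-step check:
  pool = (0, 3, 3)
  golf: need (0, 2, 2) fits (0, 3, 3); releases (2, 2, 1), pool now (2, 5, 4)
  charlie: need (2, 4, 4) fits (2, 5, 4); releases (0, 1, 0), pool now (2, 6, 4)
  delta: need (2, 5, 4) fits (2, 6, 4); releases (0, 1, 0), pool now (2, 7, 4)
  india: need (1, 6, 4) fits (2, 7, 4); releases (3, 1, 0), pool now (5, 8, 4)
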